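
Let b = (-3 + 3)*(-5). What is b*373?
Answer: 0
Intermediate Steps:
b = 0 (b = 0*(-5) = 0)
b*373 = 0*373 = 0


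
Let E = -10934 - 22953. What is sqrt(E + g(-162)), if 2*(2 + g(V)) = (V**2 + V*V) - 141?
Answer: I*sqrt(30862)/2 ≈ 87.838*I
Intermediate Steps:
E = -33887
g(V) = -145/2 + V**2 (g(V) = -2 + ((V**2 + V*V) - 141)/2 = -2 + ((V**2 + V**2) - 141)/2 = -2 + (2*V**2 - 141)/2 = -2 + (-141 + 2*V**2)/2 = -2 + (-141/2 + V**2) = -145/2 + V**2)
sqrt(E + g(-162)) = sqrt(-33887 + (-145/2 + (-162)**2)) = sqrt(-33887 + (-145/2 + 26244)) = sqrt(-33887 + 52343/2) = sqrt(-15431/2) = I*sqrt(30862)/2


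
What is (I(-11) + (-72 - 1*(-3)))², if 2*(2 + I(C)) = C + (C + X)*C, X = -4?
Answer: 36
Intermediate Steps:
I(C) = -2 + C/2 + C*(-4 + C)/2 (I(C) = -2 + (C + (C - 4)*C)/2 = -2 + (C + (-4 + C)*C)/2 = -2 + (C + C*(-4 + C))/2 = -2 + (C/2 + C*(-4 + C)/2) = -2 + C/2 + C*(-4 + C)/2)
(I(-11) + (-72 - 1*(-3)))² = ((-2 + (½)*(-11)² - 3/2*(-11)) + (-72 - 1*(-3)))² = ((-2 + (½)*121 + 33/2) + (-72 + 3))² = ((-2 + 121/2 + 33/2) - 69)² = (75 - 69)² = 6² = 36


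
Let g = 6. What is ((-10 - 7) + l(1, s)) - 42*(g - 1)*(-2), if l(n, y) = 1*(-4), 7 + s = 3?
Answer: 399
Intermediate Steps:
s = -4 (s = -7 + 3 = -4)
l(n, y) = -4
((-10 - 7) + l(1, s)) - 42*(g - 1)*(-2) = ((-10 - 7) - 4) - 42*(6 - 1)*(-2) = (-17 - 4) - 210*(-2) = -21 - 42*(-10) = -21 + 420 = 399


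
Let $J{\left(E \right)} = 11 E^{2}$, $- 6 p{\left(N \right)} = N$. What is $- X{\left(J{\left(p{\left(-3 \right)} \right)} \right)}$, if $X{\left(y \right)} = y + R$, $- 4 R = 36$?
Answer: $\frac{25}{4} \approx 6.25$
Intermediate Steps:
$R = -9$ ($R = \left(- \frac{1}{4}\right) 36 = -9$)
$p{\left(N \right)} = - \frac{N}{6}$
$X{\left(y \right)} = -9 + y$ ($X{\left(y \right)} = y - 9 = -9 + y$)
$- X{\left(J{\left(p{\left(-3 \right)} \right)} \right)} = - (-9 + 11 \left(\left(- \frac{1}{6}\right) \left(-3\right)\right)^{2}) = - (-9 + \frac{11}{4}) = \left(-1\right) \left(- \frac{25}{4}\right) = \frac{25}{4}$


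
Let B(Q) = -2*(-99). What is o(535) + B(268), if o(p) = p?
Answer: 733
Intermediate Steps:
B(Q) = 198
o(535) + B(268) = 535 + 198 = 733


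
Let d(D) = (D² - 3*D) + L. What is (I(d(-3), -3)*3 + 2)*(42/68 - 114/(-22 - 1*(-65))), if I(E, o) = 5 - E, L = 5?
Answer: 77298/731 ≈ 105.74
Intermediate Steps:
d(D) = 5 + D² - 3*D (d(D) = (D² - 3*D) + 5 = 5 + D² - 3*D)
(I(d(-3), -3)*3 + 2)*(42/68 - 114/(-22 - 1*(-65))) = ((5 - (5 + (-3)² - 3*(-3)))*3 + 2)*(42/68 - 114/(-22 - 1*(-65))) = ((5 - (5 + 9 + 9))*3 + 2)*(42*(1/68) - 114/(-22 + 65)) = ((5 - 1*23)*3 + 2)*(21/34 - 114/43) = ((5 - 23)*3 + 2)*(21/34 - 114*1/43) = (-18*3 + 2)*(21/34 - 114/43) = (-54 + 2)*(-2973/1462) = -52*(-2973/1462) = 77298/731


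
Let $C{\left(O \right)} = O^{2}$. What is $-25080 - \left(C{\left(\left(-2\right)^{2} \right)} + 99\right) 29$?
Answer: $-28415$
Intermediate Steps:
$-25080 - \left(C{\left(\left(-2\right)^{2} \right)} + 99\right) 29 = -25080 - \left(\left(\left(-2\right)^{2}\right)^{2} + 99\right) 29 = -25080 - \left(4^{2} + 99\right) 29 = -25080 - \left(16 + 99\right) 29 = -25080 - 115 \cdot 29 = -25080 - 3335 = -28415$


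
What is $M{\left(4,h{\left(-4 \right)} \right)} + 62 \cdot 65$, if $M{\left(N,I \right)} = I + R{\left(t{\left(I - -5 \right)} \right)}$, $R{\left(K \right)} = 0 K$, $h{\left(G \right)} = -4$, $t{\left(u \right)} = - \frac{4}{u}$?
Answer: $4026$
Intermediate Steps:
$R{\left(K \right)} = 0$
$M{\left(N,I \right)} = I$ ($M{\left(N,I \right)} = I + 0 = I$)
$M{\left(4,h{\left(-4 \right)} \right)} + 62 \cdot 65 = -4 + 62 \cdot 65 = -4 + 4030 = 4026$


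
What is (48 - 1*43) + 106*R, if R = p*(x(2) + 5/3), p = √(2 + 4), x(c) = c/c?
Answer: 5 + 848*√6/3 ≈ 697.39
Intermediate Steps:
x(c) = 1
p = √6 ≈ 2.4495
R = 8*√6/3 (R = √6*(1 + 5/3) = √6*(8/3) = 8*√6/3 ≈ 6.5320)
(48 - 1*43) + 106*R = (48 - 1*43) + 106*(8*√6/3) = (48 - 43) + 848*√6/3 = 5 + 848*√6/3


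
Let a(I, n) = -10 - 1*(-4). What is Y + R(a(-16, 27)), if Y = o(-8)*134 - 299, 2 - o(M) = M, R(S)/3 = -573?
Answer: -678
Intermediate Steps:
a(I, n) = -6 (a(I, n) = -10 + 4 = -6)
R(S) = -1719 (R(S) = 3*(-573) = -1719)
o(M) = 2 - M
Y = 1041 (Y = (2 - 1*(-8))*134 - 299 = (2 + 8)*134 - 299 = 10*134 - 299 = 1340 - 299 = 1041)
Y + R(a(-16, 27)) = 1041 - 1719 = -678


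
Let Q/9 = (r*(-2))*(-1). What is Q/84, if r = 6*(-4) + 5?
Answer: -57/14 ≈ -4.0714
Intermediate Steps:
r = -19 (r = -24 + 5 = -19)
Q = -342 (Q = 9*(-19*(-2)*(-1)) = 9*(38*(-1)) = 9*(-38) = -342)
Q/84 = -342/84 = -342*1/84 = -57/14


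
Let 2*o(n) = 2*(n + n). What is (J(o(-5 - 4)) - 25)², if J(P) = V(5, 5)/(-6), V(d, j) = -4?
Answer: 5329/9 ≈ 592.11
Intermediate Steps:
o(n) = 2*n (o(n) = (2*(n + n))/2 = (2*(2*n))/2 = (4*n)/2 = 2*n)
J(P) = ⅔ (J(P) = -4/(-6) = -4*(-⅙) = ⅔)
(J(o(-5 - 4)) - 25)² = (⅔ - 25)² = (-73/3)² = 5329/9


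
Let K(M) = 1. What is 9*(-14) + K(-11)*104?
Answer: -22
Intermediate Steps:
9*(-14) + K(-11)*104 = 9*(-14) + 1*104 = -126 + 104 = -22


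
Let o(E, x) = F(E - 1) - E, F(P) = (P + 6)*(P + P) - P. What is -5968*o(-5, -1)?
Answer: -65648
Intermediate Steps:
F(P) = -P + 2*P*(6 + P) (F(P) = (6 + P)*(2*P) - P = 2*P*(6 + P) - P = -P + 2*P*(6 + P))
o(E, x) = -E + (-1 + E)*(9 + 2*E) (o(E, x) = (E - 1)*(11 + 2*(E - 1)) - E = (-1 + E)*(11 + 2*(-1 + E)) - E = (-1 + E)*(11 + (-2 + 2*E)) - E = (-1 + E)*(9 + 2*E) - E = -E + (-1 + E)*(9 + 2*E))
-5968*o(-5, -1) = -5968*(-1*(-5) + (-1 - 5)*(9 + 2*(-5))) = -5968*(5 - 6*(9 - 10)) = -5968*(5 - 6*(-1)) = -5968*(5 + 6) = -5968*11 = -65648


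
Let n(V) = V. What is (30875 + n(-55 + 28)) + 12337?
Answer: 43185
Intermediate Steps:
(30875 + n(-55 + 28)) + 12337 = (30875 + (-55 + 28)) + 12337 = (30875 - 27) + 12337 = 30848 + 12337 = 43185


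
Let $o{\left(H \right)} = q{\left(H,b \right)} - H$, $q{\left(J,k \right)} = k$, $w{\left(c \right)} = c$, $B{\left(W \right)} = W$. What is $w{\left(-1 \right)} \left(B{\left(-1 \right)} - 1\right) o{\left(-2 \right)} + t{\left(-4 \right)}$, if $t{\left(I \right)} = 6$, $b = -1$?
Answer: $8$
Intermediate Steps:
$o{\left(H \right)} = -1 - H$
$w{\left(-1 \right)} \left(B{\left(-1 \right)} - 1\right) o{\left(-2 \right)} + t{\left(-4 \right)} = - (-1 - 1) \left(-1 - -2\right) + 6 = \left(-1\right) \left(-2\right) \left(-1 + 2\right) + 6 = 2 \cdot 1 + 6 = 2 + 6 = 8$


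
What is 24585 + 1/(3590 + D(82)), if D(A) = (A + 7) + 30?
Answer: 91185766/3709 ≈ 24585.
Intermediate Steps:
D(A) = 37 + A (D(A) = (7 + A) + 30 = 37 + A)
24585 + 1/(3590 + D(82)) = 24585 + 1/(3590 + (37 + 82)) = 24585 + 1/(3590 + 119) = 24585 + 1/3709 = 91185766/3709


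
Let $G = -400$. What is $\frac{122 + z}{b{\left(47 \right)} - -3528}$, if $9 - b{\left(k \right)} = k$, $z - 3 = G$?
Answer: $- \frac{55}{698} \approx -0.078797$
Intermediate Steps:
$z = -397$ ($z = 3 - 400 = -397$)
$b{\left(k \right)} = 9 - k$
$\frac{122 + z}{b{\left(47 \right)} - -3528} = \frac{122 - 397}{\left(9 - 47\right) - -3528} = - \frac{275}{\left(9 - 47\right) + 3528} = - \frac{275}{-38 + 3528} = - \frac{275}{3490} = \left(-275\right) \frac{1}{3490} = - \frac{55}{698}$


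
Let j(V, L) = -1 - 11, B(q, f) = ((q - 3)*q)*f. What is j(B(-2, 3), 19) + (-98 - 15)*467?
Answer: -52783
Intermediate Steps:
B(q, f) = f*q*(-3 + q) (B(q, f) = ((-3 + q)*q)*f = (q*(-3 + q))*f = f*q*(-3 + q))
j(V, L) = -12
j(B(-2, 3), 19) + (-98 - 15)*467 = -12 + (-98 - 15)*467 = -12 - 113*467 = -12 - 52771 = -52783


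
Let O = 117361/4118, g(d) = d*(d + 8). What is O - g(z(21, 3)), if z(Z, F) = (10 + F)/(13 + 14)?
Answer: 73296883/3002022 ≈ 24.416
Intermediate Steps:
z(Z, F) = 10/27 + F/27 (z(Z, F) = (10 + F)/27 = (10 + F)*(1/27) = 10/27 + F/27)
g(d) = d*(8 + d)
O = 117361/4118 (O = 117361*(1/4118) = 117361/4118 ≈ 28.500)
O - g(z(21, 3)) = 117361/4118 - (10/27 + (1/27)*3)*(8 + (10/27 + (1/27)*3)) = 117361/4118 - (10/27 + ⅑)*(8 + (10/27 + ⅑)) = 117361/4118 - 13*(8 + 13/27)/27 = 117361/4118 - 13*229/(27*27) = 117361/4118 - 1*2977/729 = 117361/4118 - 2977/729 = 73296883/3002022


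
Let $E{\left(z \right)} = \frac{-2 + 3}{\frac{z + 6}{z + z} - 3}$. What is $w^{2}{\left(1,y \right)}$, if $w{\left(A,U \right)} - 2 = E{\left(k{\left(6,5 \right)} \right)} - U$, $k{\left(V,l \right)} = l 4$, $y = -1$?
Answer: $\frac{14641}{2209} \approx 6.6279$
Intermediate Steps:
$k{\left(V,l \right)} = 4 l$
$E{\left(z \right)} = \frac{1}{-3 + \frac{6 + z}{2 z}}$ ($E{\left(z \right)} = 1 \frac{1}{\frac{6 + z}{2 z} - 3} = 1 \frac{1}{-3 + \frac{6 + z}{2 z}} = \frac{1}{-3 + \frac{6 + z}{2 z}}$)
$w{\left(A,U \right)} = \frac{74}{47} - U$ ($w{\left(A,U \right)} = 2 - \left(U + \frac{2 \cdot 4 \cdot 5}{-6 + 5 \cdot 4 \cdot 5}\right) = 2 - \left(U + \frac{40}{-6 + 5 \cdot 20}\right) = 2 - \left(U + \frac{40}{-6 + 100}\right) = 2 - \left(\frac{20}{47} + U\right) = \frac{74}{47} - U$)
$w^{2}{\left(1,y \right)} = \left(\frac{74}{47} - -1\right)^{2} = \left(\frac{74}{47} + 1\right)^{2} = \left(\frac{121}{47}\right)^{2} = \frac{14641}{2209}$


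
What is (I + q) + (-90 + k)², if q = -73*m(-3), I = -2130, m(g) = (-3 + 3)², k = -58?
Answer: 19774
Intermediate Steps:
m(g) = 0 (m(g) = 0² = 0)
q = 0 (q = -73*0 = 0)
(I + q) + (-90 + k)² = (-2130 + 0) + (-90 - 58)² = -2130 + (-148)² = -2130 + 21904 = 19774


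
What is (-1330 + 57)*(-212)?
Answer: 269876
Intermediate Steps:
(-1330 + 57)*(-212) = -1273*(-212) = 269876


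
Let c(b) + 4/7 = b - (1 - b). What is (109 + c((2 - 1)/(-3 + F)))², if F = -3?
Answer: 5058001/441 ≈ 11469.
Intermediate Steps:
c(b) = -11/7 + 2*b (c(b) = -4/7 + (b - (1 - b)) = -4/7 + (b + (-1 + b)) = -4/7 + (-1 + 2*b) = -11/7 + 2*b)
(109 + c((2 - 1)/(-3 + F)))² = (109 + (-11/7 + 2*((2 - 1)/(-3 - 3))))² = (109 + (-11/7 + 2*(1/(-6))))² = (109 + (-11/7 + 2*(1*(-⅙))))² = (109 + (-11/7 + 2*(-⅙)))² = (109 + (-11/7 - ⅓))² = (109 - 40/21)² = (2249/21)² = 5058001/441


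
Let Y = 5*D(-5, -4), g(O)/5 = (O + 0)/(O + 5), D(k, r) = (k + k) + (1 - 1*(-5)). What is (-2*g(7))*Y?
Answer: 350/3 ≈ 116.67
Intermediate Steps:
D(k, r) = 6 + 2*k (D(k, r) = 2*k + (1 + 5) = 2*k + 6 = 6 + 2*k)
g(O) = 5*O/(5 + O) (g(O) = 5*((O + 0)/(O + 5)) = 5*(O/(5 + O)) = 5*O/(5 + O))
Y = -20 (Y = 5*(6 + 2*(-5)) = 5*(6 - 10) = 5*(-4) = -20)
(-2*g(7))*Y = -10*7/(5 + 7)*(-20) = -10*7/12*(-20) = -2*35/12*(-20) = -35/6*(-20) = 350/3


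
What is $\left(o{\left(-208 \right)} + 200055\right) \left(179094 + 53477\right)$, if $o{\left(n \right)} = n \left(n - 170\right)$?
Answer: $64812653709$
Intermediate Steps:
$o{\left(n \right)} = n \left(-170 + n\right)$
$\left(o{\left(-208 \right)} + 200055\right) \left(179094 + 53477\right) = \left(- 208 \left(-170 - 208\right) + 200055\right) \left(179094 + 53477\right) = \left(\left(-208\right) \left(-378\right) + 200055\right) 232571 = \left(78624 + 200055\right) 232571 = 278679 \cdot 232571 = 64812653709$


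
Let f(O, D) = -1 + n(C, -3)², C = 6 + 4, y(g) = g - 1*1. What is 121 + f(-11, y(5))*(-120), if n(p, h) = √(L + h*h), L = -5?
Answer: -239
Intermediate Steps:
y(g) = -1 + g (y(g) = g - 1 = -1 + g)
C = 10
n(p, h) = √(-5 + h²) (n(p, h) = √(-5 + h*h) = √(-5 + h²))
f(O, D) = 3 (f(O, D) = -1 + (√(-5 + (-3)²))² = -1 + (√(-5 + 9))² = -1 + (√4)² = -1 + 2² = -1 + 4 = 3)
121 + f(-11, y(5))*(-120) = 121 + 3*(-120) = 121 - 360 = -239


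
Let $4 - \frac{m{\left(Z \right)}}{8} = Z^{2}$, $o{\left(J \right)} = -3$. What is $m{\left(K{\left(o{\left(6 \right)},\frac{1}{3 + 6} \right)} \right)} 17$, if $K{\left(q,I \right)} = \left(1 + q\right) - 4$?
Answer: $-4352$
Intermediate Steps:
$K{\left(q,I \right)} = -3 + q$
$m{\left(Z \right)} = 32 - 8 Z^{2}$
$m{\left(K{\left(o{\left(6 \right)},\frac{1}{3 + 6} \right)} \right)} 17 = \left(32 - 8 \left(-3 - 3\right)^{2}\right) 17 = \left(32 - 8 \left(-6\right)^{2}\right) 17 = \left(32 - 288\right) 17 = \left(-256\right) 17 = -4352$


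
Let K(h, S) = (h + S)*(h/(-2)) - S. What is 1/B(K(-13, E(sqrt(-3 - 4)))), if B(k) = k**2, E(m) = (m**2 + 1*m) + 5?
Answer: 4/(191 - 11*I*sqrt(7))**2 ≈ 0.0001023 + 3.1915e-5*I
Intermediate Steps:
E(m) = 5 + m + m**2 (E(m) = (m**2 + m) + 5 = (m + m**2) + 5 = 5 + m + m**2)
K(h, S) = -S - h*(S + h)/2 (K(h, S) = (S + h)*(h*(-1/2)) - S = (S + h)*(-h/2) - S = -h*(S + h)/2 - S = -S - h*(S + h)/2)
1/B(K(-13, E(sqrt(-3 - 4)))) = 1/((-(5 + sqrt(-3 - 4) + (sqrt(-3 - 4))**2) - 1/2*(-13)**2 - 1/2*(5 + sqrt(-3 - 4) + (sqrt(-3 - 4))**2)*(-13))**2) = 1/((-(5 + sqrt(-7) + (sqrt(-7))**2) - 1/2*169 - 1/2*(5 + sqrt(-7) + (sqrt(-7))**2)*(-13))**2) = 1/((-(5 + I*sqrt(7) + (I*sqrt(7))**2) - 169/2 - 1/2*(5 + I*sqrt(7) + (I*sqrt(7))**2)*(-13))**2) = 1/((-(5 + I*sqrt(7) - 7) - 169/2 - 1/2*(5 + I*sqrt(7) - 7)*(-13))**2) = 1/((-(-2 + I*sqrt(7)) - 169/2 - 1/2*(-2 + I*sqrt(7))*(-13))**2) = 1/(((2 - I*sqrt(7)) - 169/2 + (-13 + 13*I*sqrt(7)/2))**2) = 1/((-191/2 + 11*I*sqrt(7)/2)**2) = (-191/2 + 11*I*sqrt(7)/2)**(-2)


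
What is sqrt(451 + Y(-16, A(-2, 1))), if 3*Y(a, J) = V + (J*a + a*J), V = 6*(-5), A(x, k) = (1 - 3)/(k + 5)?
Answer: sqrt(4001)/3 ≈ 21.084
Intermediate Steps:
A(x, k) = -2/(5 + k)
V = -30
Y(a, J) = -10 + 2*J*a/3 (Y(a, J) = (-30 + (J*a + a*J))/3 = (-30 + (J*a + J*a))/3 = (-30 + 2*J*a)/3 = -10 + 2*J*a/3)
sqrt(451 + Y(-16, A(-2, 1))) = sqrt(451 + (-10 + (2/3)*(-2/(5 + 1))*(-16))) = sqrt(451 + (-10 + (2/3)*(-2/6)*(-16))) = sqrt(451 + (-10 + (2/3)*(-2*1/6)*(-16))) = sqrt(451 + (-10 + (2/3)*(-1/3)*(-16))) = sqrt(451 + (-10 + 32/9)) = sqrt(451 - 58/9) = sqrt(4001/9) = sqrt(4001)/3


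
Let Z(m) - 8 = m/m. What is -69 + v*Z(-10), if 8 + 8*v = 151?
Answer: 735/8 ≈ 91.875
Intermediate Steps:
v = 143/8 (v = -1 + (⅛)*151 = -1 + 151/8 = 143/8 ≈ 17.875)
Z(m) = 9 (Z(m) = 8 + m/m = 8 + 1 = 9)
-69 + v*Z(-10) = -69 + (143/8)*9 = -69 + 1287/8 = 735/8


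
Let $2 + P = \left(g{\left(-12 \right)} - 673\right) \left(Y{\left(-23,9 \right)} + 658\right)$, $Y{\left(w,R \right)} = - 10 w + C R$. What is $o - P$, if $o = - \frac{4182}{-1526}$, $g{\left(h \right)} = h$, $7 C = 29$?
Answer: $\frac{483608822}{763} \approx 6.3383 \cdot 10^{5}$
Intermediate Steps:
$C = \frac{29}{7}$ ($C = \frac{1}{7} \cdot 29 = \frac{29}{7} \approx 4.1429$)
$Y{\left(w,R \right)} = - 10 w + \frac{29 R}{7}$
$o = \frac{2091}{763}$ ($o = \left(-4182\right) \left(- \frac{1}{1526}\right) = \frac{2091}{763} \approx 2.7405$)
$P = - \frac{4436759}{7}$ ($P = -2 + \left(-12 - 673\right) \left(\left(\left(-10\right) \left(-23\right) + \frac{29}{7} \cdot 9\right) + 658\right) = -2 - 685 \left(\left(230 + \frac{261}{7}\right) + 658\right) = -2 - 685 \left(\frac{1871}{7} + 658\right) = -2 - \frac{4436745}{7} = - \frac{4436759}{7} \approx -6.3382 \cdot 10^{5}$)
$o - P = \frac{2091}{763} - - \frac{4436759}{7} = \frac{2091}{763} + \frac{4436759}{7} = \frac{483608822}{763}$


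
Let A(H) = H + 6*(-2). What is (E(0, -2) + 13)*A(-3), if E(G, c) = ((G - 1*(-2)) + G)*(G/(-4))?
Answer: -195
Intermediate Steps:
A(H) = -12 + H (A(H) = H - 12 = -12 + H)
E(G, c) = -G*(2 + 2*G)/4 (E(G, c) = ((G + 2) + G)*(G*(-¼)) = ((2 + G) + G)*(-G/4) = (2 + 2*G)*(-G/4) = -G*(2 + 2*G)/4)
(E(0, -2) + 13)*A(-3) = (-½*0*(1 + 0) + 13)*(-12 - 3) = (-½*0*1 + 13)*(-15) = (0 + 13)*(-15) = 13*(-15) = -195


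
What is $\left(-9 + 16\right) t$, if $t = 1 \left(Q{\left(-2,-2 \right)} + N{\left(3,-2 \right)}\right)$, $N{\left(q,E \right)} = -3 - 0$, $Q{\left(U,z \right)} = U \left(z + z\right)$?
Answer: $35$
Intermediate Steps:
$Q{\left(U,z \right)} = 2 U z$ ($Q{\left(U,z \right)} = U 2 z = 2 U z$)
$N{\left(q,E \right)} = -3$ ($N{\left(q,E \right)} = -3 + 0 = -3$)
$t = 5$ ($t = 1 \left(2 \left(-2\right) \left(-2\right) - 3\right) = 1 \left(8 - 3\right) = 1 \cdot 5 = 5$)
$\left(-9 + 16\right) t = \left(-9 + 16\right) 5 = 7 \cdot 5 = 35$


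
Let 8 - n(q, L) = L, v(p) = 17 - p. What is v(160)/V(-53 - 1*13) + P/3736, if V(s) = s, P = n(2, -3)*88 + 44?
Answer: 3415/1401 ≈ 2.4375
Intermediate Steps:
n(q, L) = 8 - L
P = 1012 (P = (8 - 1*(-3))*88 + 44 = (8 + 3)*88 + 44 = 11*88 + 44 = 968 + 44 = 1012)
v(160)/V(-53 - 1*13) + P/3736 = (17 - 1*160)/(-53 - 1*13) + 1012/3736 = (17 - 160)/(-53 - 13) + 1012*(1/3736) = -143/(-66) + 253/934 = -143*(-1/66) + 253/934 = 13/6 + 253/934 = 3415/1401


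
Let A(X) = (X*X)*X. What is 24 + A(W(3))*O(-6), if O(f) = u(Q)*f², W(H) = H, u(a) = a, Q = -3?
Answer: -2892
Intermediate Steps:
O(f) = -3*f²
A(X) = X³ (A(X) = X²*X = X³)
24 + A(W(3))*O(-6) = 24 + 3³*(-3*(-6)²) = 24 + 27*(-3*36) = 24 + 27*(-108) = 24 - 2916 = -2892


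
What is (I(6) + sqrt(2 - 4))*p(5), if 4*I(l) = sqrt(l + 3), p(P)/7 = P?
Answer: 105/4 + 35*I*sqrt(2) ≈ 26.25 + 49.497*I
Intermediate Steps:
p(P) = 7*P
I(l) = sqrt(3 + l)/4 (I(l) = sqrt(l + 3)/4 = sqrt(3 + l)/4)
(I(6) + sqrt(2 - 4))*p(5) = (sqrt(3 + 6)/4 + sqrt(2 - 4))*(7*5) = (sqrt(9)/4 + sqrt(-2))*35 = ((1/4)*3 + I*sqrt(2))*35 = (3/4 + I*sqrt(2))*35 = 105/4 + 35*I*sqrt(2)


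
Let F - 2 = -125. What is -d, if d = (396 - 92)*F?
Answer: 37392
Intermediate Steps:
F = -123 (F = 2 - 125 = -123)
d = -37392 (d = (396 - 92)*(-123) = 304*(-123) = -37392)
-d = -1*(-37392) = 37392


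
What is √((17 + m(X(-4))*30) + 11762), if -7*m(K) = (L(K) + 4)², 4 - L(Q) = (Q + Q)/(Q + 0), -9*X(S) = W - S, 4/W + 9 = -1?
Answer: √569611/7 ≈ 107.82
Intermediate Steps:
W = -⅖ (W = 4/(-9 - 1) = 4/(-10) = 4*(-⅒) = -⅖ ≈ -0.40000)
X(S) = 2/45 + S/9 (X(S) = -(-⅖ - S)/9 = 2/45 + S/9)
L(Q) = 2 (L(Q) = 4 - (Q + Q)/(Q + 0) = 4 - 2*Q/Q = 4 - 1*2 = 4 - 2 = 2)
m(K) = -36/7 (m(K) = -(2 + 4)²/7 = -⅐*6² = -⅐*36 = -36/7)
√((17 + m(X(-4))*30) + 11762) = √((17 - 36/7*30) + 11762) = √((17 - 1080/7) + 11762) = √(-961/7 + 11762) = √(81373/7) = √569611/7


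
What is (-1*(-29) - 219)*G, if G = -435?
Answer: 82650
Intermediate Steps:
(-1*(-29) - 219)*G = (-1*(-29) - 219)*(-435) = (29 - 219)*(-435) = -190*(-435) = 82650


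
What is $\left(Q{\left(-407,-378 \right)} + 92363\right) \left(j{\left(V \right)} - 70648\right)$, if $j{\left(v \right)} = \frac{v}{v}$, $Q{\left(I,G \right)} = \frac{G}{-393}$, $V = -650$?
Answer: $- \frac{854806022313}{131} \approx -6.5252 \cdot 10^{9}$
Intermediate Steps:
$Q{\left(I,G \right)} = - \frac{G}{393}$ ($Q{\left(I,G \right)} = G \left(- \frac{1}{393}\right) = - \frac{G}{393}$)
$j{\left(v \right)} = 1$
$\left(Q{\left(-407,-378 \right)} + 92363\right) \left(j{\left(V \right)} - 70648\right) = \left(\left(- \frac{1}{393}\right) \left(-378\right) + 92363\right) \left(1 - 70648\right) = \left(\frac{126}{131} + 92363\right) \left(-70647\right) = \frac{12099679}{131} \left(-70647\right) = - \frac{854806022313}{131}$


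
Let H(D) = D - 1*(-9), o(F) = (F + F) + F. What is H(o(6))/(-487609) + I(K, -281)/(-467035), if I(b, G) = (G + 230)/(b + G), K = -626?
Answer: -11462088174/206551535668705 ≈ -5.5493e-5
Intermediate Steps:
o(F) = 3*F (o(F) = 2*F + F = 3*F)
H(D) = 9 + D (H(D) = D + 9 = 9 + D)
I(b, G) = (230 + G)/(G + b)
H(o(6))/(-487609) + I(K, -281)/(-467035) = (9 + 3*6)/(-487609) + ((230 - 281)/(-281 - 626))/(-467035) = (9 + 18)*(-1/487609) + (-51/(-907))*(-1/467035) = 27*(-1/487609) - 1/907*(-51)*(-1/467035) = -27/487609 + (51/907)*(-1/467035) = -27/487609 - 51/423600745 = -11462088174/206551535668705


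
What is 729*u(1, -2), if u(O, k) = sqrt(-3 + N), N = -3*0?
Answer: 729*I*sqrt(3) ≈ 1262.7*I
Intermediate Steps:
N = 0
u(O, k) = I*sqrt(3) (u(O, k) = sqrt(-3 + 0) = sqrt(-3) = I*sqrt(3))
729*u(1, -2) = 729*(I*sqrt(3)) = 729*I*sqrt(3)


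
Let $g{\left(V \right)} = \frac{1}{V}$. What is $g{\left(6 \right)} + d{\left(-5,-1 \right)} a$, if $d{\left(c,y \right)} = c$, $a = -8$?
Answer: $\frac{241}{6} \approx 40.167$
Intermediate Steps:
$g{\left(6 \right)} + d{\left(-5,-1 \right)} a = \frac{1}{6} - -40 = \frac{1}{6} + 40 = \frac{241}{6}$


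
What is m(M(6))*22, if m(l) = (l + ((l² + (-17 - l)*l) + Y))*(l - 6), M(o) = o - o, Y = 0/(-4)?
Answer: 0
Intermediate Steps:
Y = 0 (Y = 0*(-¼) = 0)
M(o) = 0
m(l) = (-6 + l)*(l + l² + l*(-17 - l)) (m(l) = (l + ((l² + (-17 - l)*l) + 0))*(l - 6) = (l + ((l² + l*(-17 - l)) + 0))*(-6 + l) = (l + (l² + l*(-17 - l)))*(-6 + l) = (l + l² + l*(-17 - l))*(-6 + l) = (-6 + l)*(l + l² + l*(-17 - l)))
m(M(6))*22 = (16*0*(6 - 1*0))*22 = (16*0*(6 + 0))*22 = (16*0*6)*22 = 0*22 = 0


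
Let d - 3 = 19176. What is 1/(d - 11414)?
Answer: 1/7765 ≈ 0.00012878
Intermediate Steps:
d = 19179 (d = 3 + 19176 = 19179)
1/(d - 11414) = 1/(19179 - 11414) = 1/7765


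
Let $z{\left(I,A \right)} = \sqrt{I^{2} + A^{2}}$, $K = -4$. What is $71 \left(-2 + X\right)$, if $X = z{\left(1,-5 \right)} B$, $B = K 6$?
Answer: $-142 - 1704 \sqrt{26} \approx -8830.7$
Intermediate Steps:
$z{\left(I,A \right)} = \sqrt{A^{2} + I^{2}}$
$B = -24$ ($B = \left(-4\right) 6 = -24$)
$X = - 24 \sqrt{26}$ ($X = \sqrt{\left(-5\right)^{2} + 1^{2}} \left(-24\right) = \sqrt{25 + 1} \left(-24\right) = \sqrt{26} \left(-24\right) = - 24 \sqrt{26} \approx -122.38$)
$71 \left(-2 + X\right) = 71 \left(-2 - 24 \sqrt{26}\right) = -142 - 1704 \sqrt{26}$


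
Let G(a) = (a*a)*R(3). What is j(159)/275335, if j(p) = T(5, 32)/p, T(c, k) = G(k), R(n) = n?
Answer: 1024/14592755 ≈ 7.0172e-5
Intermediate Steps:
G(a) = 3*a² (G(a) = (a*a)*3 = a²*3 = 3*a²)
T(c, k) = 3*k²
j(p) = 3072/p (j(p) = (3*32²)/p = (3*1024)/p = 3072/p)
j(159)/275335 = (3072/159)/275335 = (3072*(1/159))*(1/275335) = (1024/53)*(1/275335) = 1024/14592755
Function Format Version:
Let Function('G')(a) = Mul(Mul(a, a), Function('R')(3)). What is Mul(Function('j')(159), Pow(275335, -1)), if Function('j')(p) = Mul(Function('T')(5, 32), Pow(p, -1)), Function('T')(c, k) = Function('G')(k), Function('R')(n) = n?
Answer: Rational(1024, 14592755) ≈ 7.0172e-5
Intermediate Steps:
Function('G')(a) = Mul(3, Pow(a, 2)) (Function('G')(a) = Mul(Mul(a, a), 3) = Mul(Pow(a, 2), 3) = Mul(3, Pow(a, 2)))
Function('T')(c, k) = Mul(3, Pow(k, 2))
Function('j')(p) = Mul(3072, Pow(p, -1)) (Function('j')(p) = Mul(Mul(3, Pow(32, 2)), Pow(p, -1)) = Mul(Mul(3, 1024), Pow(p, -1)) = Mul(3072, Pow(p, -1)))
Mul(Function('j')(159), Pow(275335, -1)) = Mul(Mul(3072, Pow(159, -1)), Pow(275335, -1)) = Mul(Mul(3072, Rational(1, 159)), Rational(1, 275335)) = Mul(Rational(1024, 53), Rational(1, 275335)) = Rational(1024, 14592755)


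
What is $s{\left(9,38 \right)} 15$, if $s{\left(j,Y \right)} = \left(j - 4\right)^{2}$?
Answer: $375$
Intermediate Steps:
$s{\left(j,Y \right)} = \left(-4 + j\right)^{2}$
$s{\left(9,38 \right)} 15 = \left(-4 + 9\right)^{2} \cdot 15 = 5^{2} \cdot 15 = 25 \cdot 15 = 375$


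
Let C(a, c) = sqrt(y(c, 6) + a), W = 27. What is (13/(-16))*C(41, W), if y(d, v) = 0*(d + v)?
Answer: -13*sqrt(41)/16 ≈ -5.2025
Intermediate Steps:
y(d, v) = 0
C(a, c) = sqrt(a) (C(a, c) = sqrt(0 + a) = sqrt(a))
(13/(-16))*C(41, W) = (13/(-16))*sqrt(41) = (13*(-1/16))*sqrt(41) = -13*sqrt(41)/16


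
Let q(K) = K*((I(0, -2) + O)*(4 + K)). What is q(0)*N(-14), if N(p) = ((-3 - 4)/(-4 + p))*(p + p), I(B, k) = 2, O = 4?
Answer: 0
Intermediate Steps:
q(K) = K*(24 + 6*K) (q(K) = K*((2 + 4)*(4 + K)) = K*(6*(4 + K)) = K*(24 + 6*K))
N(p) = -14*p/(-4 + p) (N(p) = (-7/(-4 + p))*(2*p) = -14*p/(-4 + p))
q(0)*N(-14) = (6*0*(4 + 0))*(-14*(-14)/(-4 - 14)) = (6*0*4)*(-14*(-14)/(-18)) = 0*(-14*(-14)*(-1/18)) = 0*(-98/9) = 0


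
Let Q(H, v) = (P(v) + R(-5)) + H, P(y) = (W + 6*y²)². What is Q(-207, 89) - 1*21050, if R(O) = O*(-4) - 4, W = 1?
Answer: 2258794488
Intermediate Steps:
P(y) = (1 + 6*y²)²
R(O) = -4 - 4*O (R(O) = -4*O - 4 = -4 - 4*O)
Q(H, v) = 16 + H + (1 + 6*v²)² (Q(H, v) = ((1 + 6*v²)² + (-4 - 4*(-5))) + H = ((1 + 6*v²)² + (-4 + 20)) + H = ((1 + 6*v²)² + 16) + H = (16 + (1 + 6*v²)²) + H = 16 + H + (1 + 6*v²)²)
Q(-207, 89) - 1*21050 = (16 - 207 + (1 + 6*89²)²) - 1*21050 = (16 - 207 + (1 + 6*7921)²) - 21050 = (16 - 207 + (1 + 47526)²) - 21050 = (16 - 207 + 47527²) - 21050 = (16 - 207 + 2258815729) - 21050 = 2258815538 - 21050 = 2258794488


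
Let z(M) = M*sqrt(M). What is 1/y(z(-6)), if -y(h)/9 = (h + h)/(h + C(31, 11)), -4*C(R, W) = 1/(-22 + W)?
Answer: -1/18 - I*sqrt(6)/28512 ≈ -0.055556 - 8.5911e-5*I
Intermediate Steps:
C(R, W) = -1/(4*(-22 + W))
z(M) = M**(3/2)
y(h) = -18*h/(1/44 + h) (y(h) = -9*(h + h)/(h - 1/(-88 + 4*11)) = -9*2*h/(h - 1/(-88 + 44)) = -9*2*h/(h - 1/(-44)) = -9*2*h/(h - 1*(-1/44)) = -9*2*h/(h + 1/44) = -9*2*h/(1/44 + h) = -18*h/(1/44 + h))
1/y(z(-6)) = 1/(-792*(-6)**(3/2)/(1 + 44*(-6)**(3/2))) = 1/(-792*(-6*I*sqrt(6))/(1 + 44*(-6*I*sqrt(6)))) = 1/(-792*(-6*I*sqrt(6))/(1 - 264*I*sqrt(6))) = 1/(4752*I*sqrt(6)/(1 - 264*I*sqrt(6))) = -I*sqrt(6)*(1 - 264*I*sqrt(6))/28512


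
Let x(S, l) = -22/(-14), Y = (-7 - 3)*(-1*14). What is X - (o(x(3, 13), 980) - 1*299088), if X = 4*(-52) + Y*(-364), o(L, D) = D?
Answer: 246940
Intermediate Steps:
Y = 140 (Y = -10*(-14) = 140)
x(S, l) = 11/7 (x(S, l) = -22*(-1/14) = 11/7)
X = -51168 (X = 4*(-52) + 140*(-364) = -208 - 50960 = -51168)
X - (o(x(3, 13), 980) - 1*299088) = -51168 - (980 - 1*299088) = -51168 - (980 - 299088) = -51168 - 1*(-298108) = -51168 + 298108 = 246940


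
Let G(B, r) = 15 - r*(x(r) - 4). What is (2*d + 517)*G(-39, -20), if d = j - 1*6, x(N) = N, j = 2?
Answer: -236685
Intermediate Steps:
G(B, r) = 15 - r*(-4 + r) (G(B, r) = 15 - r*(r - 4) = 15 - r*(-4 + r))
d = -4 (d = 2 - 1*6 = 2 - 6 = -4)
(2*d + 517)*G(-39, -20) = (2*(-4) + 517)*(15 - 1*(-20)² + 4*(-20)) = (-8 + 517)*(15 - 1*400 - 80) = 509*(15 - 400 - 80) = 509*(-465) = -236685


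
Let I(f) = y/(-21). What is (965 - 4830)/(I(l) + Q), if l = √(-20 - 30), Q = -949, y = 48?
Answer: 27055/6659 ≈ 4.0629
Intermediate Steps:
l = 5*I*√2 (l = √(-50) = 5*I*√2 ≈ 7.0711*I)
I(f) = -16/7 (I(f) = 48/(-21) = 48*(-1/21) = -16/7)
(965 - 4830)/(I(l) + Q) = (965 - 4830)/(-16/7 - 949) = -3865/(-6659/7) = -3865*(-7/6659) = 27055/6659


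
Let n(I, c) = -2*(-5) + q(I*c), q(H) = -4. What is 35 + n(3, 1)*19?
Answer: 149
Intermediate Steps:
n(I, c) = 6 (n(I, c) = -2*(-5) - 4 = 10 - 4 = 6)
35 + n(3, 1)*19 = 35 + 6*19 = 35 + 114 = 149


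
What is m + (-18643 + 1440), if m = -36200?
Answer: -53403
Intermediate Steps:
m + (-18643 + 1440) = -36200 + (-18643 + 1440) = -36200 - 17203 = -53403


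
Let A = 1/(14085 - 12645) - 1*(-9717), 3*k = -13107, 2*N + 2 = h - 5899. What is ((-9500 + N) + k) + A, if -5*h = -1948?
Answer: -9947087/1440 ≈ -6907.7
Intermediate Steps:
h = 1948/5 (h = -⅕*(-1948) = 1948/5 ≈ 389.60)
N = -27557/10 (N = -1 + (1948/5 - 5899)/2 = -1 + (½)*(-27547/5) = -1 - 27547/10 = -27557/10 ≈ -2755.7)
k = -4369 (k = (⅓)*(-13107) = -4369)
A = 13992481/1440 (A = 1/1440 + 9717 = 13992481/1440 ≈ 9717.0)
((-9500 + N) + k) + A = ((-9500 - 27557/10) - 4369) + 13992481/1440 = (-122557/10 - 4369) + 13992481/1440 = -166247/10 + 13992481/1440 = -9947087/1440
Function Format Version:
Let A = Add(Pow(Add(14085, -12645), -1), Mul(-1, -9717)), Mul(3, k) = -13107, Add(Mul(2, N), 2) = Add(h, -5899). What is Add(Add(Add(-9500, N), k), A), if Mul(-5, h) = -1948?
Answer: Rational(-9947087, 1440) ≈ -6907.7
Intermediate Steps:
h = Rational(1948, 5) (h = Mul(Rational(-1, 5), -1948) = Rational(1948, 5) ≈ 389.60)
N = Rational(-27557, 10) (N = Add(-1, Mul(Rational(1, 2), Add(Rational(1948, 5), -5899))) = Add(-1, Mul(Rational(1, 2), Rational(-27547, 5))) = Add(-1, Rational(-27547, 10)) = Rational(-27557, 10) ≈ -2755.7)
k = -4369 (k = Mul(Rational(1, 3), -13107) = -4369)
A = Rational(13992481, 1440) (A = Add(Pow(1440, -1), 9717) = Add(Rational(1, 1440), 9717) = Rational(13992481, 1440) ≈ 9717.0)
Add(Add(Add(-9500, N), k), A) = Add(Add(Add(-9500, Rational(-27557, 10)), -4369), Rational(13992481, 1440)) = Add(Add(Rational(-122557, 10), -4369), Rational(13992481, 1440)) = Add(Rational(-166247, 10), Rational(13992481, 1440)) = Rational(-9947087, 1440)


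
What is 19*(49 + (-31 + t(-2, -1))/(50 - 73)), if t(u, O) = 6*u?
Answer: 22230/23 ≈ 966.52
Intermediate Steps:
19*(49 + (-31 + t(-2, -1))/(50 - 73)) = 19*(49 + (-31 + 6*(-2))/(50 - 73)) = 19*(49 + (-31 - 12)/(-23)) = 19*(49 - 43*(-1/23)) = 19*(49 + 43/23) = 19*(1170/23) = 22230/23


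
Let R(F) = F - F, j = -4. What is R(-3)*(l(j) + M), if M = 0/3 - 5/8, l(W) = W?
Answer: 0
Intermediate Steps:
R(F) = 0
M = -5/8 (M = 0*(⅓) - 5*⅛ = 0 - 5/8 = -5/8 ≈ -0.62500)
R(-3)*(l(j) + M) = 0*(-4 - 5/8) = 0*(-37/8) = 0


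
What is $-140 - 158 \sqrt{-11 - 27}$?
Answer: $-140 - 158 i \sqrt{38} \approx -140.0 - 973.98 i$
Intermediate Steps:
$-140 - 158 \sqrt{-11 - 27} = -140 - 158 \sqrt{-38} = -140 - 158 i \sqrt{38}$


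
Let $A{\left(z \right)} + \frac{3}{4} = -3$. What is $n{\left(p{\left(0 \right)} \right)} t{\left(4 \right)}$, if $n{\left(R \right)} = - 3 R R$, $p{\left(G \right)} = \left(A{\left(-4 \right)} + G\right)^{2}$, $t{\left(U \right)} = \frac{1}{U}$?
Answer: $- \frac{151875}{1024} \approx -148.32$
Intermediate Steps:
$A{\left(z \right)} = - \frac{15}{4}$ ($A{\left(z \right)} = - \frac{3}{4} - 3 = - \frac{15}{4}$)
$p{\left(G \right)} = \left(- \frac{15}{4} + G\right)^{2}$
$n{\left(R \right)} = - 3 R^{2}$
$n{\left(p{\left(0 \right)} \right)} t{\left(4 \right)} = \frac{\left(-3\right) \left(\frac{\left(-15 + 4 \cdot 0\right)^{2}}{16}\right)^{2}}{4} = - 3 \left(\frac{\left(-15 + 0\right)^{2}}{16}\right)^{2} \cdot \frac{1}{4} = - 3 \left(\frac{\left(-15\right)^{2}}{16}\right)^{2} \cdot \frac{1}{4} = - 3 \left(\frac{1}{16} \cdot 225\right)^{2} \cdot \frac{1}{4} = - 3 \left(\frac{225}{16}\right)^{2} \cdot \frac{1}{4} = \left(-3\right) \frac{50625}{256} \cdot \frac{1}{4} = \left(- \frac{151875}{256}\right) \frac{1}{4} = - \frac{151875}{1024}$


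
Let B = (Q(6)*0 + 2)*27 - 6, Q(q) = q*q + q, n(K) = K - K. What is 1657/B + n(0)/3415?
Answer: 1657/48 ≈ 34.521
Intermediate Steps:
n(K) = 0
Q(q) = q + q² (Q(q) = q² + q = q + q²)
B = 48 (B = ((6*(1 + 6))*0 + 2)*27 - 6 = ((6*7)*0 + 2)*27 - 6 = (42*0 + 2)*27 - 6 = (0 + 2)*27 - 6 = 2*27 - 6 = 54 - 6 = 48)
1657/B + n(0)/3415 = 1657/48 + 0/3415 = 1657*(1/48) + 0*(1/3415) = 1657/48 + 0 = 1657/48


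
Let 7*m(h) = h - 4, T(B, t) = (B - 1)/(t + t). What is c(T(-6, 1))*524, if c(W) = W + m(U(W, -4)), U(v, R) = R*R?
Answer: -6550/7 ≈ -935.71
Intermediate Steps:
U(v, R) = R**2
T(B, t) = (-1 + B)/(2*t) (T(B, t) = (-1 + B)/((2*t)) = (-1 + B)*(1/(2*t)) = (-1 + B)/(2*t))
m(h) = -4/7 + h/7 (m(h) = (h - 4)/7 = (-4 + h)/7 = -4/7 + h/7)
c(W) = 12/7 + W (c(W) = W + (-4/7 + (1/7)*(-4)**2) = W + (-4/7 + (1/7)*16) = W + (-4/7 + 16/7) = W + 12/7 = 12/7 + W)
c(T(-6, 1))*524 = (12/7 + (1/2)*(-1 - 6)/1)*524 = (12/7 + (1/2)*1*(-7))*524 = (12/7 - 7/2)*524 = -25/14*524 = -6550/7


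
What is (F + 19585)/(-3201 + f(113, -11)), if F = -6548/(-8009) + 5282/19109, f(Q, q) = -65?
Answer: -2997533797155/499841641946 ≈ -5.9970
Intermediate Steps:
F = 167429270/153043981 (F = -6548*(-1/8009) + 5282*(1/19109) = 6548/8009 + 5282/19109 = 167429270/153043981 ≈ 1.0940)
(F + 19585)/(-3201 + f(113, -11)) = (167429270/153043981 + 19585)/(-3201 - 65) = (2997533797155/153043981)/(-3266) = (2997533797155/153043981)*(-1/3266) = -2997533797155/499841641946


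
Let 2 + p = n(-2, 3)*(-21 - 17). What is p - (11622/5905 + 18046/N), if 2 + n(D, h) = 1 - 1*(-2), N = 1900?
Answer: -57742343/1121950 ≈ -51.466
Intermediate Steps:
n(D, h) = 1 (n(D, h) = -2 + (1 - 1*(-2)) = -2 + (1 + 2) = -2 + 3 = 1)
p = -40 (p = -2 + 1*(-21 - 17) = -2 + 1*(-38) = -2 - 38 = -40)
p - (11622/5905 + 18046/N) = -40 - (11622/5905 + 18046/1900) = -40 - (11622*(1/5905) + 18046*(1/1900)) = -40 - (11622/5905 + 9023/950) = -40 - 1*12864343/1121950 = -40 - 12864343/1121950 = -57742343/1121950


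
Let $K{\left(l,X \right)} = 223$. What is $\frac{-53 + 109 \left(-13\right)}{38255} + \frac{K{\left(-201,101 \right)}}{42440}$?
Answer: $- \frac{1538741}{46386920} \approx -0.033172$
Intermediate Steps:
$\frac{-53 + 109 \left(-13\right)}{38255} + \frac{K{\left(-201,101 \right)}}{42440} = \frac{-53 + 109 \left(-13\right)}{38255} + \frac{223}{42440} = \left(-53 - 1417\right) \frac{1}{38255} + 223 \cdot \frac{1}{42440} = \left(-1470\right) \frac{1}{38255} + \frac{223}{42440} = - \frac{42}{1093} + \frac{223}{42440} = - \frac{1538741}{46386920}$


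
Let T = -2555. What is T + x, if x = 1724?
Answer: -831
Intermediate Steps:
T + x = -2555 + 1724 = -831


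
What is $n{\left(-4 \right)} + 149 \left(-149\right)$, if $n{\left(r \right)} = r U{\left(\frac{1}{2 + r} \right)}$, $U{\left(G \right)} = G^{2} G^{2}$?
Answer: $- \frac{88805}{4} \approx -22201.0$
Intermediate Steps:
$U{\left(G \right)} = G^{4}$
$n{\left(r \right)} = \frac{r}{\left(2 + r\right)^{4}}$ ($n{\left(r \right)} = r \left(\frac{1}{2 + r}\right)^{4} = \frac{r}{\left(2 + r\right)^{4}}$)
$n{\left(-4 \right)} + 149 \left(-149\right) = - \frac{4}{\left(2 - 4\right)^{4}} + 149 \left(-149\right) = - \frac{4}{16} - 22201 = \left(-4\right) \frac{1}{16} - 22201 = - \frac{1}{4} - 22201 = - \frac{88805}{4}$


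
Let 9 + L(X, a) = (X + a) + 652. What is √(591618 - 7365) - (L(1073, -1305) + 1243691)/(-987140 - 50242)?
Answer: 622051/518691 + 9*√7213 ≈ 765.56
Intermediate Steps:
L(X, a) = 643 + X + a (L(X, a) = -9 + ((X + a) + 652) = -9 + (652 + X + a) = 643 + X + a)
√(591618 - 7365) - (L(1073, -1305) + 1243691)/(-987140 - 50242) = √(591618 - 7365) - ((643 + 1073 - 1305) + 1243691)/(-987140 - 50242) = √584253 - (411 + 1243691)/(-1037382) = 9*√7213 - 1244102*(-1)/1037382 = 9*√7213 - 1*(-622051/518691) = 9*√7213 + 622051/518691 = 622051/518691 + 9*√7213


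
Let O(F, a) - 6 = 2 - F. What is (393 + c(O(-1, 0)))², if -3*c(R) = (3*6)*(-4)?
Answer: 173889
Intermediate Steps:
O(F, a) = 8 - F (O(F, a) = 6 + (2 - F) = 8 - F)
c(R) = 24 (c(R) = -3*6*(-4)/3 = -6*(-4) = -⅓*(-72) = 24)
(393 + c(O(-1, 0)))² = (393 + 24)² = 417² = 173889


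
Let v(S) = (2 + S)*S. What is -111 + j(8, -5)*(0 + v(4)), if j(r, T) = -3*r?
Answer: -687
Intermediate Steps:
v(S) = S*(2 + S)
-111 + j(8, -5)*(0 + v(4)) = -111 + (-3*8)*(0 + 4*(2 + 4)) = -111 - 24*(0 + 4*6) = -111 - 24*(0 + 24) = -111 - 24*24 = -111 - 576 = -687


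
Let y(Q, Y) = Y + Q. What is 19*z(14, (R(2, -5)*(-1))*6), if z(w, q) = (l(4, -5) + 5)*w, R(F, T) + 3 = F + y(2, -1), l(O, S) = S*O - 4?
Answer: -5054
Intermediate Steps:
y(Q, Y) = Q + Y
l(O, S) = -4 + O*S (l(O, S) = O*S - 4 = -4 + O*S)
R(F, T) = -2 + F (R(F, T) = -3 + (F + (2 - 1)) = -3 + (F + 1) = -3 + (1 + F) = -2 + F)
z(w, q) = -19*w (z(w, q) = ((-4 + 4*(-5)) + 5)*w = ((-4 - 20) + 5)*w = (-24 + 5)*w = -19*w)
19*z(14, (R(2, -5)*(-1))*6) = 19*(-19*14) = 19*(-266) = -5054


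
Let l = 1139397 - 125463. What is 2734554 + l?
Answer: 3748488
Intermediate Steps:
l = 1013934
2734554 + l = 2734554 + 1013934 = 3748488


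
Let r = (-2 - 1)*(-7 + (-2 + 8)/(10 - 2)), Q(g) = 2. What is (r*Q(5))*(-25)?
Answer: -1875/2 ≈ -937.50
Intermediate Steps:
r = 75/4 (r = -3*(-7 + 6/8) = -3*(-7 + 6*(⅛)) = -3*(-7 + ¾) = -3*(-25/4) = 75/4 ≈ 18.750)
(r*Q(5))*(-25) = ((75/4)*2)*(-25) = (75/2)*(-25) = -1875/2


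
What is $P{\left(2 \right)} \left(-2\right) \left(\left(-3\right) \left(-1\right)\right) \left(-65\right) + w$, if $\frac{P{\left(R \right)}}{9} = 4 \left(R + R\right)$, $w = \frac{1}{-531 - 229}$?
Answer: $\frac{42681599}{760} \approx 56160.0$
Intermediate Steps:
$w = - \frac{1}{760}$ ($w = \frac{1}{-760} = - \frac{1}{760} \approx -0.0013158$)
$P{\left(R \right)} = 72 R$ ($P{\left(R \right)} = 9 \cdot 4 \left(R + R\right) = 9 \cdot 4 \cdot 2 R = 9 \cdot 8 R = 72 R$)
$P{\left(2 \right)} \left(-2\right) \left(\left(-3\right) \left(-1\right)\right) \left(-65\right) + w = 72 \cdot 2 \left(-2\right) \left(\left(-3\right) \left(-1\right)\right) \left(-65\right) - \frac{1}{760} = 144 \left(-2\right) 3 \left(-65\right) - \frac{1}{760} = \left(-288\right) 3 \left(-65\right) - \frac{1}{760} = \left(-864\right) \left(-65\right) - \frac{1}{760} = 56160 - \frac{1}{760} = \frac{42681599}{760}$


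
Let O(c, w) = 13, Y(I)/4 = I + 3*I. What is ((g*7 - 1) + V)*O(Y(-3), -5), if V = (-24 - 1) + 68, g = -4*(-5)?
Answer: 2366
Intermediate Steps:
Y(I) = 16*I (Y(I) = 4*(I + 3*I) = 4*(4*I) = 16*I)
g = 20
V = 43 (V = -25 + 68 = 43)
((g*7 - 1) + V)*O(Y(-3), -5) = ((20*7 - 1) + 43)*13 = ((140 - 1) + 43)*13 = (139 + 43)*13 = 182*13 = 2366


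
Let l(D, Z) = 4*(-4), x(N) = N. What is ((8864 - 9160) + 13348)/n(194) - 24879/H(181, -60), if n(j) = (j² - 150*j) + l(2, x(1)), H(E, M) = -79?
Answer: 53250047/168270 ≈ 316.46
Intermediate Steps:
l(D, Z) = -16
n(j) = -16 + j² - 150*j (n(j) = (j² - 150*j) - 16 = -16 + j² - 150*j)
((8864 - 9160) + 13348)/n(194) - 24879/H(181, -60) = ((8864 - 9160) + 13348)/(-16 + 194² - 150*194) - 24879/(-79) = (-296 + 13348)/(-16 + 37636 - 29100) - 24879*(-1/79) = 13052/8520 + 24879/79 = 13052*(1/8520) + 24879/79 = 3263/2130 + 24879/79 = 53250047/168270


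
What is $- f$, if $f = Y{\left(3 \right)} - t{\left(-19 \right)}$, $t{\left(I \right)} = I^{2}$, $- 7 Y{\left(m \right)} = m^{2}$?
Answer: $\frac{2536}{7} \approx 362.29$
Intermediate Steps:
$Y{\left(m \right)} = - \frac{m^{2}}{7}$
$f = - \frac{2536}{7}$ ($f = - \frac{3^{2}}{7} - \left(-19\right)^{2} = \left(- \frac{1}{7}\right) 9 - 361 = - \frac{9}{7} - 361 = - \frac{2536}{7} \approx -362.29$)
$- f = \left(-1\right) \left(- \frac{2536}{7}\right) = \frac{2536}{7}$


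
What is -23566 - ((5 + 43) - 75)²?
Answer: -24295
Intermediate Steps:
-23566 - ((5 + 43) - 75)² = -23566 - (48 - 75)² = -23566 - 1*(-27)² = -23566 - 1*729 = -23566 - 729 = -24295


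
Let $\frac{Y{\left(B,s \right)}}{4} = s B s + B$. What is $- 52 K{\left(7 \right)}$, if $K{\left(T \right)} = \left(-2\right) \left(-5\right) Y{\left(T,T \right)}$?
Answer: $-728000$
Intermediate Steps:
$Y{\left(B,s \right)} = 4 B + 4 B s^{2}$ ($Y{\left(B,s \right)} = 4 \left(s B s + B\right) = 4 \left(B s s + B\right) = 4 \left(B s^{2} + B\right) = 4 \left(B + B s^{2}\right) = 4 B + 4 B s^{2}$)
$K{\left(T \right)} = 40 T \left(1 + T^{2}\right)$ ($K{\left(T \right)} = \left(-2\right) \left(-5\right) 4 T \left(1 + T^{2}\right) = 10 \cdot 4 T \left(1 + T^{2}\right) = 40 T \left(1 + T^{2}\right)$)
$- 52 K{\left(7 \right)} = - 52 \cdot 40 \cdot 7 \left(1 + 7^{2}\right) = - 52 \cdot 40 \cdot 7 \left(1 + 49\right) = - 52 \cdot 40 \cdot 7 \cdot 50 = \left(-52\right) 14000 = -728000$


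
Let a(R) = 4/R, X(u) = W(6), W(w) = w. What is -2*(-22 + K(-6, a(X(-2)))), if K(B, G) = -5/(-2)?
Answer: 39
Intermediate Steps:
X(u) = 6
K(B, G) = 5/2 (K(B, G) = -5*(-½) = 5/2)
-2*(-22 + K(-6, a(X(-2)))) = -2*(-22 + 5/2) = -2*(-39/2) = 39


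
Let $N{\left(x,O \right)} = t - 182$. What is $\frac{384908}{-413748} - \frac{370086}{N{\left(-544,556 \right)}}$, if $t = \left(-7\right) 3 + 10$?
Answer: $\frac{38262013771}{19963341} \approx 1916.6$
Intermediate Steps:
$t = -11$ ($t = -21 + 10 = -11$)
$N{\left(x,O \right)} = -193$ ($N{\left(x,O \right)} = -11 - 182 = -193$)
$\frac{384908}{-413748} - \frac{370086}{N{\left(-544,556 \right)}} = \frac{384908}{-413748} - \frac{370086}{-193} = 384908 \left(- \frac{1}{413748}\right) - - \frac{370086}{193} = - \frac{96227}{103437} + \frac{370086}{193} = \frac{38262013771}{19963341}$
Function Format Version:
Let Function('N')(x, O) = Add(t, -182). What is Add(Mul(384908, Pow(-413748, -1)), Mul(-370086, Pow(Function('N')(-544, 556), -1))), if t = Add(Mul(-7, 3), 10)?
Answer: Rational(38262013771, 19963341) ≈ 1916.6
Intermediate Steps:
t = -11 (t = Add(-21, 10) = -11)
Function('N')(x, O) = -193 (Function('N')(x, O) = Add(-11, -182) = -193)
Add(Mul(384908, Pow(-413748, -1)), Mul(-370086, Pow(Function('N')(-544, 556), -1))) = Add(Mul(384908, Pow(-413748, -1)), Mul(-370086, Pow(-193, -1))) = Add(Mul(384908, Rational(-1, 413748)), Mul(-370086, Rational(-1, 193))) = Add(Rational(-96227, 103437), Rational(370086, 193)) = Rational(38262013771, 19963341)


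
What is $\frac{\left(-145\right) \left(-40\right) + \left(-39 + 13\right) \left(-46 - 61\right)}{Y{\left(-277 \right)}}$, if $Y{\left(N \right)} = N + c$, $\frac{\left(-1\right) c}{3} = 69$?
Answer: $- \frac{4291}{242} \approx -17.731$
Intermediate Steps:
$c = -207$ ($c = \left(-3\right) 69 = -207$)
$Y{\left(N \right)} = -207 + N$ ($Y{\left(N \right)} = N - 207 = -207 + N$)
$\frac{\left(-145\right) \left(-40\right) + \left(-39 + 13\right) \left(-46 - 61\right)}{Y{\left(-277 \right)}} = \frac{\left(-145\right) \left(-40\right) + \left(-39 + 13\right) \left(-46 - 61\right)}{-207 - 277} = \frac{5800 - -2782}{-484} = \left(5800 + 2782\right) \left(- \frac{1}{484}\right) = 8582 \left(- \frac{1}{484}\right) = - \frac{4291}{242}$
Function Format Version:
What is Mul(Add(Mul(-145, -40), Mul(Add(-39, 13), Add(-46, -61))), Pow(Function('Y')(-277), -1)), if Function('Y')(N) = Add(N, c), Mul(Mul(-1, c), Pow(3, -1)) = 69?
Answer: Rational(-4291, 242) ≈ -17.731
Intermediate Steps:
c = -207 (c = Mul(-3, 69) = -207)
Function('Y')(N) = Add(-207, N) (Function('Y')(N) = Add(N, -207) = Add(-207, N))
Mul(Add(Mul(-145, -40), Mul(Add(-39, 13), Add(-46, -61))), Pow(Function('Y')(-277), -1)) = Mul(Add(Mul(-145, -40), Mul(Add(-39, 13), Add(-46, -61))), Pow(Add(-207, -277), -1)) = Mul(Add(5800, Mul(-26, -107)), Pow(-484, -1)) = Mul(Add(5800, 2782), Rational(-1, 484)) = Mul(8582, Rational(-1, 484)) = Rational(-4291, 242)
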